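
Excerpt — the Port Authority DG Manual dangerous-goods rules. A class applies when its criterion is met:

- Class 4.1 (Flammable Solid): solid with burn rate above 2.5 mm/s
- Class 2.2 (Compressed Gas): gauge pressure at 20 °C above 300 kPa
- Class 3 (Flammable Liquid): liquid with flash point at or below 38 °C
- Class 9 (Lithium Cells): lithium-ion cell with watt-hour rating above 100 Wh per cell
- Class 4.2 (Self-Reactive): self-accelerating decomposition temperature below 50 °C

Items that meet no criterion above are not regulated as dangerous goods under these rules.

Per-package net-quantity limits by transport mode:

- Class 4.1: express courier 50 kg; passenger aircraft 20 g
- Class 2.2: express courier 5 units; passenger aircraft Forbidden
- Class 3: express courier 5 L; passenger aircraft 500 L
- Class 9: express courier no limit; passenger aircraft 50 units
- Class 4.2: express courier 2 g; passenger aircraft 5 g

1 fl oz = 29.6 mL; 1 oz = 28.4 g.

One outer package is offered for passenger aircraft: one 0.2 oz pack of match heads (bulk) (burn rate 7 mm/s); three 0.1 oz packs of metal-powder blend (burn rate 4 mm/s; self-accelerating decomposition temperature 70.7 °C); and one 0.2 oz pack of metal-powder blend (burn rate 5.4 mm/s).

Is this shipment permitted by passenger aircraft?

Yes

With burn rate 7 mm/s (> 2.5 mm/s), the match heads (bulk) fall in Class 4.1.
Metal-powder blend: burn rate 4 mm/s > 2.5 mm/s → Class 4.1 (Flammable Solid).
Metal-powder blend: burn rate 5.4 mm/s > 2.5 mm/s → Class 4.1 (Flammable Solid).
Class 4.1 net quantity: (one 0.2 oz pack = 5.68 g) + (three 0.1 oz packs = 8.52 g) + (one 0.2 oz pack = 5.68 g) = 19.88 g.
19.88 g ≤ 20 g (passenger aircraft limit, Class 4.1) — within limit.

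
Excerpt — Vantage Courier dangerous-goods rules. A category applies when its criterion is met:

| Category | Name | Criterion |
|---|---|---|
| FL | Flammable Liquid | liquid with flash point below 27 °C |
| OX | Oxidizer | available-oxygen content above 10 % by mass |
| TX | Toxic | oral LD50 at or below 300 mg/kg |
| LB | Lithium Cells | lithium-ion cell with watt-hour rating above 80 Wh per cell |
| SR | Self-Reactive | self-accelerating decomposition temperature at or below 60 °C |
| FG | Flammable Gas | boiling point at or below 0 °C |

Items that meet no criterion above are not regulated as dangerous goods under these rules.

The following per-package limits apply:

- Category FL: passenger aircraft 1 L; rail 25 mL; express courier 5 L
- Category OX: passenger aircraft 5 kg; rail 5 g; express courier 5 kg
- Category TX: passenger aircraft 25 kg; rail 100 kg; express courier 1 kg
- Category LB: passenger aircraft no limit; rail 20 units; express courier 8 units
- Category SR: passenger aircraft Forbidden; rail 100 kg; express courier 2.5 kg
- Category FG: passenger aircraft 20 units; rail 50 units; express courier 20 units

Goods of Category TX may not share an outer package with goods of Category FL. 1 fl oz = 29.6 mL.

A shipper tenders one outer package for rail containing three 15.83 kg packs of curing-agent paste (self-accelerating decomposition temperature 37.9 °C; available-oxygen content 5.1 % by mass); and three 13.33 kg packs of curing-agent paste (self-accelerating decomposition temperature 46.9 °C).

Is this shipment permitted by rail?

Curing-agent paste: self-accelerating decomposition temperature 37.9 °C ≤ 60 °C → Category SR (Self-Reactive).
Curing-agent paste: self-accelerating decomposition temperature 46.9 °C ≤ 60 °C → Category SR (Self-Reactive).
Total Category SR: (three 15.83 kg packs = 47.49 kg) + (three 13.33 kg packs = 39.99 kg) = 87.48 kg.
87.48 kg is within the rail limit of 100 kg for Category SR.

Yes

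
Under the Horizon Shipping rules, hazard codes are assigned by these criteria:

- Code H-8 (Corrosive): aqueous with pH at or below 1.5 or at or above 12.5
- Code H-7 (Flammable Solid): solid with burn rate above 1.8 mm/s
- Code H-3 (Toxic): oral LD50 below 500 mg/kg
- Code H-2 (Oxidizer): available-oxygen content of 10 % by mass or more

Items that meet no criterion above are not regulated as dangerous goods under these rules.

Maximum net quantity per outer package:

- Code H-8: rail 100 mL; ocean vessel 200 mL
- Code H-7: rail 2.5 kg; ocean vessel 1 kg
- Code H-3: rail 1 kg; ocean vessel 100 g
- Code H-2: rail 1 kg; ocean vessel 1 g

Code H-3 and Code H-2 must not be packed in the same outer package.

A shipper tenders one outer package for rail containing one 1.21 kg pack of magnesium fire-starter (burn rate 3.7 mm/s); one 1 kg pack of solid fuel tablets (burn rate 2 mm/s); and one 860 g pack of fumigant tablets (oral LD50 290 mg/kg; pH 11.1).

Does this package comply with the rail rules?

Magnesium fire-starter: burn rate 3.7 mm/s > 1.8 mm/s → Code H-7 (Flammable Solid).
With burn rate 2 mm/s (> 1.8 mm/s), the solid fuel tablets fall in Code H-7.
The fumigant tablets have oral LD50 290 mg/kg, which is < 500 mg/kg, so they are Code H-3 (Toxic).
Code H-3 quantity: 860 g.
That is within the Code H-3 rail limit of 1 kg.
Total Code H-7: 1.21 kg + 1 kg = 2.21 kg.
2.21 kg ≤ 2.5 kg (rail limit, Code H-7) — within limit.
The segregation rule (Code H-3 with Code H-2) does not apply to Code H-3 with Code H-7.
Every hazard code is within its rail limit and no segregation rule is violated.

Yes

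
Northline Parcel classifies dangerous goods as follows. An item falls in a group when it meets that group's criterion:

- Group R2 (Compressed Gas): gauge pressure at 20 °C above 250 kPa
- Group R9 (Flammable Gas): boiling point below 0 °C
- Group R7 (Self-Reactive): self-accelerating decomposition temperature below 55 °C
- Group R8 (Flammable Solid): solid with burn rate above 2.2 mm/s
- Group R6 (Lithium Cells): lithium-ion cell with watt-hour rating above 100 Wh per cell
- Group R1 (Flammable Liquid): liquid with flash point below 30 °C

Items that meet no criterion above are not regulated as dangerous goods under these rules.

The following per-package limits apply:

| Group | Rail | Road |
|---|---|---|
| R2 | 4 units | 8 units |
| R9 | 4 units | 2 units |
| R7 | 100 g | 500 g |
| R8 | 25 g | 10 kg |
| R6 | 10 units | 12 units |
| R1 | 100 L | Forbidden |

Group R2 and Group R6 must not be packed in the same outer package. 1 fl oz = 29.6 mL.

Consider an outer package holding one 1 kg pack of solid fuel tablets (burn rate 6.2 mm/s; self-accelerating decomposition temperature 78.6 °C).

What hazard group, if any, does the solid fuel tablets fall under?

Group R8

Solid fuel tablets: burn rate 6.2 mm/s > 2.2 mm/s → Group R8 (Flammable Solid).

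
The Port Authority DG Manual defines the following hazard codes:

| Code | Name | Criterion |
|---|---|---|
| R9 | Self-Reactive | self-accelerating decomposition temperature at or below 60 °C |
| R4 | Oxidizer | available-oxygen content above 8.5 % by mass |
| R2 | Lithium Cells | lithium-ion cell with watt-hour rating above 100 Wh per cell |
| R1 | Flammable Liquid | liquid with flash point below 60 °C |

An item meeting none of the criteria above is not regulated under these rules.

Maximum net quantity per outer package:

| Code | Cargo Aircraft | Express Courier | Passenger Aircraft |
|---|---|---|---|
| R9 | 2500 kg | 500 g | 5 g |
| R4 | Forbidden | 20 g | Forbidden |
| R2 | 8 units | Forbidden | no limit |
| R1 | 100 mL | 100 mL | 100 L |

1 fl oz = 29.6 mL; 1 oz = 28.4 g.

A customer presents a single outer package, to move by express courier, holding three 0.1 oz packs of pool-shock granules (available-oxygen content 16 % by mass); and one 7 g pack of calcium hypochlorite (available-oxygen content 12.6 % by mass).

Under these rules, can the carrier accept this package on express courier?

Yes

The pool-shock granules have available-oxygen content 16 % by mass, which is > 8.5 % by mass, so they are Code R4 (Oxidizer).
The calcium hypochlorite has available-oxygen content 12.6 % by mass, which is > 8.5 % by mass, so it is Code R4 (Oxidizer).
Total Code R4: (three 0.1 oz packs = 8.52 g) + 7 g = 15.52 g.
15.52 g ≤ 20 g (express courier limit, Code R4) — within limit.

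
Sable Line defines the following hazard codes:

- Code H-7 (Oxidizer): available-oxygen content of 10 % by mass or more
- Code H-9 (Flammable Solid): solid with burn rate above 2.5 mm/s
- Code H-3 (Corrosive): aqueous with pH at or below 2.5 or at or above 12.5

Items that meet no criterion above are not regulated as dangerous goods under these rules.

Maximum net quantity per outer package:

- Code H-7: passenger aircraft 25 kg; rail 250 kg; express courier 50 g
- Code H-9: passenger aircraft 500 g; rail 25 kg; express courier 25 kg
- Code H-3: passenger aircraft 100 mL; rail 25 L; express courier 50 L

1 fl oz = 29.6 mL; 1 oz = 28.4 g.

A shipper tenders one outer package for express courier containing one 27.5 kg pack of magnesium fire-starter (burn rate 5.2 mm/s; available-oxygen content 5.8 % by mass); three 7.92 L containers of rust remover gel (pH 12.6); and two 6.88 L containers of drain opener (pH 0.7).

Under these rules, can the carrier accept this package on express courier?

No

Magnesium fire-starter: burn rate 5.2 mm/s > 2.5 mm/s → Code H-9 (Flammable Solid).
With pH 12.6 (≥ 12.5), the rust remover gel falls in Code H-3.
With pH 0.7 (≤ 2.5), the drain opener falls in Code H-3.
Code H-9 quantity: 27.5 kg.
27.5 kg exceeds the express courier limit of 25 kg for Code H-9.
Code H-3 net quantity: (three 7.92 L containers = 23.76 L) + (two 6.88 L containers = 13.76 L) = 37.52 L.
37.52 L ≤ 50 L (express courier limit, Code H-3) — within limit.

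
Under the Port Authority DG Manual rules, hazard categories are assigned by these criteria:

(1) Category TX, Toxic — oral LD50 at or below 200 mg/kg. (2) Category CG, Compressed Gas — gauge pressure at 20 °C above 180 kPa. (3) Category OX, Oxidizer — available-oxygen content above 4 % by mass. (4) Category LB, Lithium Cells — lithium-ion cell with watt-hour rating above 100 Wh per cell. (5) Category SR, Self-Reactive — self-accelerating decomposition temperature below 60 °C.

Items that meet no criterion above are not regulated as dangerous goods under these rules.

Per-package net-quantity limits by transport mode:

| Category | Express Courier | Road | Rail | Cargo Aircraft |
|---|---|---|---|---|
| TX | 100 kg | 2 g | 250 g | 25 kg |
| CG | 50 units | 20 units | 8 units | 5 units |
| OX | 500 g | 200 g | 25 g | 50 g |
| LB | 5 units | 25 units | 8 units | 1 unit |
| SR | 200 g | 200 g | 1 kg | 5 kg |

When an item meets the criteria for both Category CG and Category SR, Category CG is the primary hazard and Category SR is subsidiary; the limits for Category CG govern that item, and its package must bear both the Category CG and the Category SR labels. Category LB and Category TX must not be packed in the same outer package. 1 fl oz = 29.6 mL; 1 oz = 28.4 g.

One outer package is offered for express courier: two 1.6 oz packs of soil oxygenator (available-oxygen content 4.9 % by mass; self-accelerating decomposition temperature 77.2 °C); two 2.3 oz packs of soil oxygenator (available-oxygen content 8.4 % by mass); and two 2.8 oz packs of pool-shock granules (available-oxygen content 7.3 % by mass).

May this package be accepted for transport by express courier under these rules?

Yes

Soil oxygenator: available-oxygen content 4.9 % by mass > 4 % by mass → Category OX (Oxidizer).
With available-oxygen content 8.4 % by mass (> 4 % by mass), the soil oxygenator falls in Category OX.
The pool-shock granules have available-oxygen content 7.3 % by mass, which is > 4 % by mass, so they are Category OX (Oxidizer).
Category OX net quantity: (two 1.6 oz packs = 90.88 g) + (two 2.3 oz packs = 130.64 g) + (two 2.8 oz packs = 159.04 g) = 380.56 g.
380.56 g ≤ 500 g (express courier limit, Category OX) — within limit.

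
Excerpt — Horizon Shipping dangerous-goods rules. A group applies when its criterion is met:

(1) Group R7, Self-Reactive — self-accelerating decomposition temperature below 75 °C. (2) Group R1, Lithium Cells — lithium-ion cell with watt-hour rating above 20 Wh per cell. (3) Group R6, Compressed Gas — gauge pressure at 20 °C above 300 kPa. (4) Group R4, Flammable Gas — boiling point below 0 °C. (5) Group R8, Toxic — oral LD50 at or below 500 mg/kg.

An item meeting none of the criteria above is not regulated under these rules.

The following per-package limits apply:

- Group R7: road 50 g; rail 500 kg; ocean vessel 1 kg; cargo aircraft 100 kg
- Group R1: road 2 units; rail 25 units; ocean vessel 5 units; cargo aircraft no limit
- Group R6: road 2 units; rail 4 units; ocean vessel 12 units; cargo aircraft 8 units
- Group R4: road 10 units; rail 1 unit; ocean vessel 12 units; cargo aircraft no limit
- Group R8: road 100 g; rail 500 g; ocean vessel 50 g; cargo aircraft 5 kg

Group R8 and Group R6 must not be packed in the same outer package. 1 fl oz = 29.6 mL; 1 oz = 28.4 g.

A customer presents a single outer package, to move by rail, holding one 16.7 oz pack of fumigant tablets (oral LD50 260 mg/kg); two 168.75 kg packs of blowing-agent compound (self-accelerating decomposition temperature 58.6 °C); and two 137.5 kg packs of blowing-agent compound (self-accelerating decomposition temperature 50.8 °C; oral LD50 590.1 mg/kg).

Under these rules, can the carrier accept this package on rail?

Oral LD50 260 mg/kg meets the Group R8 criterion (Toxic), so the fumigant tablets are Group R8.
With self-accelerating decomposition temperature 58.6 °C (< 75 °C), the blowing-agent compound falls in Group R7.
Blowing-agent compound: self-accelerating decomposition temperature 50.8 °C < 75 °C → Group R7 (Self-Reactive).
Total Group R7: (two 168.75 kg packs = 337.5 kg) + (two 137.5 kg packs = 275 kg) = 612.5 kg.
612.5 kg exceeds the rail limit of 500 kg for Group R7.
Group R8 quantity: one 16.7 oz pack = 474.28 g.
That is within the Group R8 rail limit of 500 g.
The segregation rule (Group R8 with Group R6) does not apply to Group R7 with Group R8.

No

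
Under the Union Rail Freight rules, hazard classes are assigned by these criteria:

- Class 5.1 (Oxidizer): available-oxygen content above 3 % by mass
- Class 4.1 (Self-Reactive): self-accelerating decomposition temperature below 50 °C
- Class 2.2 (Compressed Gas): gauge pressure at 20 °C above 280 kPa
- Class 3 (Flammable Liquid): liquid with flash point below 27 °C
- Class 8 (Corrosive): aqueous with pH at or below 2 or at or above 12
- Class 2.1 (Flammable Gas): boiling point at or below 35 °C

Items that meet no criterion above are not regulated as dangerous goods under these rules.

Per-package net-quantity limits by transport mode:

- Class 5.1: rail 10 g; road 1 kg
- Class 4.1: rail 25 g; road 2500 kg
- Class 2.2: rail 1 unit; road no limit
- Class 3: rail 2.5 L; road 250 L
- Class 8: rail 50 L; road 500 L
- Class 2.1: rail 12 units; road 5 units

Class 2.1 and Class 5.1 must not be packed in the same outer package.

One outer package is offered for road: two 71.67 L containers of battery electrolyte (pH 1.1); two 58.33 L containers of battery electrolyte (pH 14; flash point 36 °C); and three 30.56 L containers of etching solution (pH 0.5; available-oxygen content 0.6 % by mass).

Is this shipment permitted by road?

Yes

Battery electrolyte: pH 1.1 ≤ 2 → Class 8 (Corrosive).
Battery electrolyte: pH 14 ≥ 12 → Class 8 (Corrosive).
With pH 0.5 (≤ 2), the etching solution falls in Class 8.
Total Class 8: (two 71.67 L containers = 143.34 L) + (two 58.33 L containers = 116.66 L) + (three 30.56 L containers = 91.68 L) = 351.68 L.
351.68 L ≤ 500 L (road limit, Class 8) — within limit.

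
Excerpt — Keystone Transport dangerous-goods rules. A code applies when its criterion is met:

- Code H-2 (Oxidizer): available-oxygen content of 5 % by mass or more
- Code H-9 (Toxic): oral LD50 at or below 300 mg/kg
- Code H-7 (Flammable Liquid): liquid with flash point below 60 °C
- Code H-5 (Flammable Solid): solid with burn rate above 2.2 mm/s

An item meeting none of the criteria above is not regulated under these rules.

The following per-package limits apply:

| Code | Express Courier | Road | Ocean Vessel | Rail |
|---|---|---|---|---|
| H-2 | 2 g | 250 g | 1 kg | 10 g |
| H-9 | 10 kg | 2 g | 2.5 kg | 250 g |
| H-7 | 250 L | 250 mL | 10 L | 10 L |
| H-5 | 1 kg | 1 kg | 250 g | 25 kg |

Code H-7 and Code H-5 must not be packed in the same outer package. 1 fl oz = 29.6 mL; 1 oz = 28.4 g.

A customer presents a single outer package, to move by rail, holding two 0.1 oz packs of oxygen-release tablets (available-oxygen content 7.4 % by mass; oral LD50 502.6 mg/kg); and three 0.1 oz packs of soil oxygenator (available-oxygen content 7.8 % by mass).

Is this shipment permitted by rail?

No

Oxygen-release tablets: available-oxygen content 7.4 % by mass ≥ 5 % by mass → Code H-2 (Oxidizer).
Soil oxygenator: available-oxygen content 7.8 % by mass ≥ 5 % by mass → Code H-2 (Oxidizer).
Total Code H-2: (two 0.1 oz packs = 5.68 g) + (three 0.1 oz packs = 8.52 g) = 14.2 g.
That exceeds the Code H-2 rail limit of 10 g.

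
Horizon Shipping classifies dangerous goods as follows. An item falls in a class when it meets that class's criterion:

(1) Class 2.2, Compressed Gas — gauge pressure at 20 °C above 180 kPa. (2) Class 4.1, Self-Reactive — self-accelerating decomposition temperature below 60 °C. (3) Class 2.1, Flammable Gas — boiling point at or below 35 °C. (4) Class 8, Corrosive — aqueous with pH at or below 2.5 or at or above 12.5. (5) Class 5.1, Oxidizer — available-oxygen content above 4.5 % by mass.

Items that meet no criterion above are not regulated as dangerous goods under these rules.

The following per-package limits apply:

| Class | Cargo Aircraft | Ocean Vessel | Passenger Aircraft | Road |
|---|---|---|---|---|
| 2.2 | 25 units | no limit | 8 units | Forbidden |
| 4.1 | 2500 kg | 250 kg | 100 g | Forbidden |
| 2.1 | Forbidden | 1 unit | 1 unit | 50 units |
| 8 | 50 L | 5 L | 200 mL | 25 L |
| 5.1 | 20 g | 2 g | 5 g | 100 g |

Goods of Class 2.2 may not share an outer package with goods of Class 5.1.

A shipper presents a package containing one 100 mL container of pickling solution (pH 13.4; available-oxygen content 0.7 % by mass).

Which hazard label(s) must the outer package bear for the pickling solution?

pH 13.4 meets the Class 8 criterion (Corrosive), so the pickling solution is Class 8.
Only the Class 8 label is required.

Class 8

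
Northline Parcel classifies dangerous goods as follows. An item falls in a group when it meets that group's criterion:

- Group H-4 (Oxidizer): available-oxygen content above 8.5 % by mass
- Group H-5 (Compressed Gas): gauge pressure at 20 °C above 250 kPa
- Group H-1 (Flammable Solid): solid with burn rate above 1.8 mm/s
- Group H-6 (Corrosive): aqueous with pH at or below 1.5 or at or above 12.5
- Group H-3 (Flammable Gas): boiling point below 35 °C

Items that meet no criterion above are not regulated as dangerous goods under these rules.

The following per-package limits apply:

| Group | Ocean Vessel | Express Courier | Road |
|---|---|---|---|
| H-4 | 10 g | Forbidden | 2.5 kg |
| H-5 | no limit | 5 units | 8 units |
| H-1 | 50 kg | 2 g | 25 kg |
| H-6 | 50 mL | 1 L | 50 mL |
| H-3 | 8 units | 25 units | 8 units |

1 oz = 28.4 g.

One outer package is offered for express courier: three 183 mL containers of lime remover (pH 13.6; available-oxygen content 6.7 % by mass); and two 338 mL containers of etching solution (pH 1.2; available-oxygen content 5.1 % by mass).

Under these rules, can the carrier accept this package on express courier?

No

The lime remover has pH 13.6, which is ≥ 12.5, so it is Group H-6 (Corrosive).
The etching solution has pH 1.2, which is ≤ 1.5, so it is Group H-6 (Corrosive).
Group H-6 net quantity: (three 183 mL containers = 549 mL) + (two 338 mL containers = 676 mL) = 1.225 L.
1.225 L > 1 L (express courier limit, Group H-6) — over the limit.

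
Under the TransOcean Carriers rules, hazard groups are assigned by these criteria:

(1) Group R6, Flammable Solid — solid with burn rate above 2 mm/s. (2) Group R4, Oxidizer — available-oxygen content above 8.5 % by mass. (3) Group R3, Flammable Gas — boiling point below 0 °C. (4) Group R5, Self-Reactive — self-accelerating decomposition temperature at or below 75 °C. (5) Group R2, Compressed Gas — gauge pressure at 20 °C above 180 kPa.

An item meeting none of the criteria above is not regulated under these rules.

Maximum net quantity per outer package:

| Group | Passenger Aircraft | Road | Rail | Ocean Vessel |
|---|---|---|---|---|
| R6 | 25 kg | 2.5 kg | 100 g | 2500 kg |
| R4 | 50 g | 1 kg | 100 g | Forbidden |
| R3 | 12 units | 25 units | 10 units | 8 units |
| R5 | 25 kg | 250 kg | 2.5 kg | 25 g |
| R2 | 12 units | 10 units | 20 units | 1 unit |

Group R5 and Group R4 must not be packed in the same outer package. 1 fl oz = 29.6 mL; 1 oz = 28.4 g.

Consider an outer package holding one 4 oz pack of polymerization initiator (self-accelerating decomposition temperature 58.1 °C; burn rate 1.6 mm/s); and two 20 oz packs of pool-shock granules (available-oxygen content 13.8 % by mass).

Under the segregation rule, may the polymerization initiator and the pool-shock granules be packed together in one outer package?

Self-accelerating decomposition temperature 58.1 °C meets the Group R5 criterion (Self-Reactive), so the polymerization initiator is Group R5.
Available-oxygen content 13.8 % by mass meets the Group R4 criterion (Oxidizer), so the pool-shock granules are Group R4.
Group R5 and Group R4 may not share an outer package.

No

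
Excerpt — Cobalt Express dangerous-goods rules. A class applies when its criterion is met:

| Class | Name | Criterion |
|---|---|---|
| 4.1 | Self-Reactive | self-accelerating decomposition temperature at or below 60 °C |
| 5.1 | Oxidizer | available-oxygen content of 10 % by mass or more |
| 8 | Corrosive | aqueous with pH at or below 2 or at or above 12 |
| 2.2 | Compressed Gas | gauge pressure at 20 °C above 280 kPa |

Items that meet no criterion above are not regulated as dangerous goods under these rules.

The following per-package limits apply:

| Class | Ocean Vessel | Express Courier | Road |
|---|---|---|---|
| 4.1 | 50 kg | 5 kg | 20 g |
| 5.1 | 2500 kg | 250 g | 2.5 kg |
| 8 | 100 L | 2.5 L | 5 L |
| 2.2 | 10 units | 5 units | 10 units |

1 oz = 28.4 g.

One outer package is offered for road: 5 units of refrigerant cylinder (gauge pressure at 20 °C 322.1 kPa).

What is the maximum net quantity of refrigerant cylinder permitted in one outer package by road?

10 units

The refrigerant cylinder has gauge pressure at 20 °C 322.1 kPa, which is > 280 kPa, so it is Class 2.2 (Compressed Gas).
The road limit for Class 2.2 is 10 units.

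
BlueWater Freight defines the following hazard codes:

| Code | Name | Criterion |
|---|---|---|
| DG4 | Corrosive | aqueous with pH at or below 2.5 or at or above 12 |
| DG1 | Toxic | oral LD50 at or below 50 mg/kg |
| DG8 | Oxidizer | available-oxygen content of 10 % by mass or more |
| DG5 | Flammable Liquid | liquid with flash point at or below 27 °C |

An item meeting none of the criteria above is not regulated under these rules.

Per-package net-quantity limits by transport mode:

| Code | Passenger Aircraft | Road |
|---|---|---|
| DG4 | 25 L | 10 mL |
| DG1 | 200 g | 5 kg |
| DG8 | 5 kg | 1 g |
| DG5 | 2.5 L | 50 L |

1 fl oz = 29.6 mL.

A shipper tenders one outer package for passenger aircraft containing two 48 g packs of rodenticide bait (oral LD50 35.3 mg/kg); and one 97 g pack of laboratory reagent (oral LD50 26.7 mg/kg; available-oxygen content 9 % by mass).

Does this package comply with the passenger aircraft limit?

Yes

The rodenticide bait has oral LD50 35.3 mg/kg, which is ≤ 50 mg/kg, so it is Code DG1 (Toxic).
The laboratory reagent has oral LD50 26.7 mg/kg, which is ≤ 50 mg/kg, so it is Code DG1 (Toxic).
Total Code DG1: (two 48 g packs = 96 g) + 97 g = 193 g.
193 g ≤ 200 g (passenger aircraft limit, Code DG1) — within limit.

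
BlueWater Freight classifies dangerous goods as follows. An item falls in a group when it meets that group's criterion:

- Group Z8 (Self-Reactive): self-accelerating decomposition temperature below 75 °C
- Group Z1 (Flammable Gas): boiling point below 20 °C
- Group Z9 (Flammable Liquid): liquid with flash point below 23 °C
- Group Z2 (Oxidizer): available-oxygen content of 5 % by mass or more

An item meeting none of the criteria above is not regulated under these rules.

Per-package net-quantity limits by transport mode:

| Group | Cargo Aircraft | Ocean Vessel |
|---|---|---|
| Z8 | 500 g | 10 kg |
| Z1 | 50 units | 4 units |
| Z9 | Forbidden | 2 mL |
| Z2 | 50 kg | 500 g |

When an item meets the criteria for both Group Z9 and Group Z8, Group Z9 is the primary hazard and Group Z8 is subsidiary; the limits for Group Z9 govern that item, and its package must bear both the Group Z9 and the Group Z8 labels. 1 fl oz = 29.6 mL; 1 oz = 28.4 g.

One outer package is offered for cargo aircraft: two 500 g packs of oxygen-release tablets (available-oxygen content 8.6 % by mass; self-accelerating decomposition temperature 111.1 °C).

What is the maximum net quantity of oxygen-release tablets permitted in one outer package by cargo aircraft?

Oxygen-release tablets: available-oxygen content 8.6 % by mass ≥ 5 % by mass → Group Z2 (Oxidizer).
The cargo aircraft limit for Group Z2 is 50 kg.

50 kg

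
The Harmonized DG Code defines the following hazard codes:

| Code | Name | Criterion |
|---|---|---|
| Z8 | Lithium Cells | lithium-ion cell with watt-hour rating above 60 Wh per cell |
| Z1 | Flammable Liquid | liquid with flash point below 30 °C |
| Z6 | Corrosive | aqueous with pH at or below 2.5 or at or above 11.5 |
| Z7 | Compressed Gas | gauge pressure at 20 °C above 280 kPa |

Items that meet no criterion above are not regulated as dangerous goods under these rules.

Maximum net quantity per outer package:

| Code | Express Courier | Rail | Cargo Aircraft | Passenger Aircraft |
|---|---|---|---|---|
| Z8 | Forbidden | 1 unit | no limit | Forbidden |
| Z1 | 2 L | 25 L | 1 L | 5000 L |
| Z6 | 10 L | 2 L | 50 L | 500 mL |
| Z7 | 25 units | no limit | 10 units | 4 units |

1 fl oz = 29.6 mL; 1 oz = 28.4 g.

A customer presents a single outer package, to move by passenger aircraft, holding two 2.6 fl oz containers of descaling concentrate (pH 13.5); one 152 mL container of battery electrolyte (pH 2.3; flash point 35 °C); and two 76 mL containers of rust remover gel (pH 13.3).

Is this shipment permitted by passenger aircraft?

Yes

pH 13.5 meets the Code Z6 criterion (Corrosive), so the descaling concentrate is Code Z6.
Battery electrolyte: pH 2.3 ≤ 2.5 → Code Z6 (Corrosive).
With pH 13.3 (≥ 11.5), the rust remover gel falls in Code Z6.
Code Z6 net quantity: (two 2.6 fl oz containers = 153.92 mL) + 152 mL + (two 76 mL containers = 152 mL) = 457.92 mL.
That is within the Code Z6 passenger aircraft limit of 500 mL.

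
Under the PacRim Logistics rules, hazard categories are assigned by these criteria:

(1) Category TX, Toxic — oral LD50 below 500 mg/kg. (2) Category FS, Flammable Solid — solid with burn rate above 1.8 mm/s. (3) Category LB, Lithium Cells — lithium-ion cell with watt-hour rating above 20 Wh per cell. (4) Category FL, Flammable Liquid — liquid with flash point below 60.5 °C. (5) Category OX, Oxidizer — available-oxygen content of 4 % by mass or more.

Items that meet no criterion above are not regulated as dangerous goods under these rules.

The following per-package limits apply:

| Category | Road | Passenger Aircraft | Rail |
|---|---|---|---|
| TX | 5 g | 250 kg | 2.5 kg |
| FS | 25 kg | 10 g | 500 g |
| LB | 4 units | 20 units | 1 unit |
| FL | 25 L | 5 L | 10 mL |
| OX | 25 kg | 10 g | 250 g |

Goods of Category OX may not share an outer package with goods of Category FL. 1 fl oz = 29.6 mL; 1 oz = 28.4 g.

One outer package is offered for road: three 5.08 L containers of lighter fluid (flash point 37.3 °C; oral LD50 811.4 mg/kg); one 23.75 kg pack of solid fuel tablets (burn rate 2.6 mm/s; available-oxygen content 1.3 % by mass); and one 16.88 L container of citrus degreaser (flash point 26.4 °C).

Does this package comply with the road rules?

With flash point 37.3 °C (< 60.5 °C), the lighter fluid falls in Category FL.
Solid fuel tablets: burn rate 2.6 mm/s > 1.8 mm/s → Category FS (Flammable Solid).
Citrus degreaser: flash point 26.4 °C < 60.5 °C → Category FL (Flammable Liquid).
Total Category FL: (three 5.08 L containers = 15.24 L) + 16.88 L = 32.12 L.
32.12 L > 25 L (road limit, Category FL) — over the limit.
Category FS quantity: 23.75 kg.
That is within the Category FS road limit of 25 kg.
The segregation rule (Category OX with Category FL) does not apply to Category FL with Category FS.

No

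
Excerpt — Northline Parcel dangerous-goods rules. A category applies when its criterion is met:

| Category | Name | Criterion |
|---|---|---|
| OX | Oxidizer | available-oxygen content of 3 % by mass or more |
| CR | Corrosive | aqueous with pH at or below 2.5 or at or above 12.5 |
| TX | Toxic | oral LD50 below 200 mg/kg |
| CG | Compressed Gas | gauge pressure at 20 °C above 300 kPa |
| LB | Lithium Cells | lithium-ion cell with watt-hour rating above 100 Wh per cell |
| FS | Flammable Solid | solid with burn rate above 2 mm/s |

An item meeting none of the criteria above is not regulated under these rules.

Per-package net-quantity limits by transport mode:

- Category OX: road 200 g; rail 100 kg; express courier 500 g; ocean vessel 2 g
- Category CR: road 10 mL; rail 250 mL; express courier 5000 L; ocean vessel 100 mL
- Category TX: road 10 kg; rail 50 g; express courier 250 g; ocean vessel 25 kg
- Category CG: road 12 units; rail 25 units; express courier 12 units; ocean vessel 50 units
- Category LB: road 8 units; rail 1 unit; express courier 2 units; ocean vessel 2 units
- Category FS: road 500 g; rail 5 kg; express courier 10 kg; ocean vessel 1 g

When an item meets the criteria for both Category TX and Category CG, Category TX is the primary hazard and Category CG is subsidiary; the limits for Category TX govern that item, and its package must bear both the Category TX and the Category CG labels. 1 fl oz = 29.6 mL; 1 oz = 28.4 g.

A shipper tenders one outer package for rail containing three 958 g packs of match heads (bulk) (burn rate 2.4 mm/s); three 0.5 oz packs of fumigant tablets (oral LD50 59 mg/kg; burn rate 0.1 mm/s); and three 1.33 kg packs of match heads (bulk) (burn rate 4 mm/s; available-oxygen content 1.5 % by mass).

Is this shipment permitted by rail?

No

The match heads (bulk) have burn rate 2.4 mm/s, which is > 2 mm/s, so they are Category FS (Flammable Solid).
With oral LD50 59 mg/kg (< 200 mg/kg), the fumigant tablets fall in Category TX.
With burn rate 4 mm/s (> 2 mm/s), the match heads (bulk) fall in Category FS.
Total Category FS: (three 958 g packs = 2.874 kg) + (three 1.33 kg packs = 3.99 kg) = 6.864 kg.
6.864 kg exceeds the rail limit of 5 kg for Category FS.
Category TX quantity: three 0.5 oz packs = 42.6 g.
That is within the Category TX rail limit of 50 g.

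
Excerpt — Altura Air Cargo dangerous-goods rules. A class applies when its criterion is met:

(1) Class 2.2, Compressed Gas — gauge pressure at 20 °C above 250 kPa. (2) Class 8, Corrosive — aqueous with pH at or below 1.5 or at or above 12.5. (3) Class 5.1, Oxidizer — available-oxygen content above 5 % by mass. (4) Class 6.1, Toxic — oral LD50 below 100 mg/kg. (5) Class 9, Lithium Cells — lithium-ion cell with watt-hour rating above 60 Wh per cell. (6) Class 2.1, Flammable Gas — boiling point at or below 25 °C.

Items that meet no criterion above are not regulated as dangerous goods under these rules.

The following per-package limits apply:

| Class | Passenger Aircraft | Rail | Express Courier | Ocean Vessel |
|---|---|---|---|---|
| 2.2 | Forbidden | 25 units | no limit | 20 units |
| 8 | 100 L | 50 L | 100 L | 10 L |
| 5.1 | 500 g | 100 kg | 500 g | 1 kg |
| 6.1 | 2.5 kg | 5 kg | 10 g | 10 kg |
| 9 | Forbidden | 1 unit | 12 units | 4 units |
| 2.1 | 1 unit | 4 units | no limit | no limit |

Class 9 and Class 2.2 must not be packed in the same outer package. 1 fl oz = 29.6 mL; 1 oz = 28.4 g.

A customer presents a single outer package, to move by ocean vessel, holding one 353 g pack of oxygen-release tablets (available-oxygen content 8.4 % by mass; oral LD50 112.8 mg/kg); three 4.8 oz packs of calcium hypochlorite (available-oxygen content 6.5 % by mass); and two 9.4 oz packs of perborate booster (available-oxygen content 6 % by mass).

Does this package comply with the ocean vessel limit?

With available-oxygen content 8.4 % by mass (> 5 % by mass), the oxygen-release tablets fall in Class 5.1.
Available-oxygen content 6.5 % by mass meets the Class 5.1 criterion (Oxidizer), so the calcium hypochlorite is Class 5.1.
Perborate booster: available-oxygen content 6 % by mass > 5 % by mass → Class 5.1 (Oxidizer).
Class 5.1 net quantity: 353 g + (three 4.8 oz packs = 408.96 g) + (two 9.4 oz packs = 533.92 g) = 1295.88 g.
1295.88 g exceeds the ocean vessel limit of 1 kg for Class 5.1.

No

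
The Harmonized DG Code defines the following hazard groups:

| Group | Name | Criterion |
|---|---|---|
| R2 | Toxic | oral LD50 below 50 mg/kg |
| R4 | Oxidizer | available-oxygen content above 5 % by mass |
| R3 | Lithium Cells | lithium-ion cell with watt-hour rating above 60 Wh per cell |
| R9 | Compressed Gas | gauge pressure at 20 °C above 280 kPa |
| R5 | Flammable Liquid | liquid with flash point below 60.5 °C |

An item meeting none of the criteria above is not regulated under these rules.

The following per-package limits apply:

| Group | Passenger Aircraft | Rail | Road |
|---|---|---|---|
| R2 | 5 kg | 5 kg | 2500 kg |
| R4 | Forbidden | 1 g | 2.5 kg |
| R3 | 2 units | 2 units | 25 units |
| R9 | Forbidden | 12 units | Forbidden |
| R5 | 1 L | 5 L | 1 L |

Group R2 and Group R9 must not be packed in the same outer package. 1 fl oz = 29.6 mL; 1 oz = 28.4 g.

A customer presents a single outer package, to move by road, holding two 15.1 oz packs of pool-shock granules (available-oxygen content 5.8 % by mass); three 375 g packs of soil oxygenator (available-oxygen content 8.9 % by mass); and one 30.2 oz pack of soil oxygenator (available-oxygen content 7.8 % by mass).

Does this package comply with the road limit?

The pool-shock granules have available-oxygen content 5.8 % by mass, which is > 5 % by mass, so they are Group R4 (Oxidizer).
The soil oxygenator has available-oxygen content 8.9 % by mass, which is > 5 % by mass, so it is Group R4 (Oxidizer).
With available-oxygen content 7.8 % by mass (> 5 % by mass), the soil oxygenator falls in Group R4.
Total Group R4: (two 15.1 oz packs = 857.68 g) + (three 375 g packs = 1.125 kg) + (one 30.2 oz pack = 857.68 g) = 2840.36 g.
2840.36 g exceeds the road limit of 2.5 kg for Group R4.

No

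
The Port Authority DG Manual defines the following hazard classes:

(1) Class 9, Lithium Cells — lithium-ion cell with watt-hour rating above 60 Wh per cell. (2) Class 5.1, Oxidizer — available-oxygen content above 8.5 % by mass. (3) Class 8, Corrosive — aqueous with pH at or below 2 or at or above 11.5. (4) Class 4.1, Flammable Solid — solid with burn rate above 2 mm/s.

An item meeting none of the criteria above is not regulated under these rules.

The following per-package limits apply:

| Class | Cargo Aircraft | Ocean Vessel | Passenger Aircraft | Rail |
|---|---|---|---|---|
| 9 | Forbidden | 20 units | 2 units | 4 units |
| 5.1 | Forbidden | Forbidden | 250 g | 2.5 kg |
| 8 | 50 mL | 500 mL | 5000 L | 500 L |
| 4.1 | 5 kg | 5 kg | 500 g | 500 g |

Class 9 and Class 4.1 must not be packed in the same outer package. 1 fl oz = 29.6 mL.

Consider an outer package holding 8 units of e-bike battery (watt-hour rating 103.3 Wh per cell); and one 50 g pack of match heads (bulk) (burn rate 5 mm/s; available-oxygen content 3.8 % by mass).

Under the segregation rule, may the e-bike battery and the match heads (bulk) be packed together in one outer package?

No

The e-bike battery has watt-hour rating 103.3 Wh per cell, which is > 60 Wh per cell, so it is Class 9 (Lithium Cells).
The match heads (bulk) have burn rate 5 mm/s, which is > 2 mm/s, so they are Class 4.1 (Flammable Solid).
Class 9 and Class 4.1 may not share an outer package.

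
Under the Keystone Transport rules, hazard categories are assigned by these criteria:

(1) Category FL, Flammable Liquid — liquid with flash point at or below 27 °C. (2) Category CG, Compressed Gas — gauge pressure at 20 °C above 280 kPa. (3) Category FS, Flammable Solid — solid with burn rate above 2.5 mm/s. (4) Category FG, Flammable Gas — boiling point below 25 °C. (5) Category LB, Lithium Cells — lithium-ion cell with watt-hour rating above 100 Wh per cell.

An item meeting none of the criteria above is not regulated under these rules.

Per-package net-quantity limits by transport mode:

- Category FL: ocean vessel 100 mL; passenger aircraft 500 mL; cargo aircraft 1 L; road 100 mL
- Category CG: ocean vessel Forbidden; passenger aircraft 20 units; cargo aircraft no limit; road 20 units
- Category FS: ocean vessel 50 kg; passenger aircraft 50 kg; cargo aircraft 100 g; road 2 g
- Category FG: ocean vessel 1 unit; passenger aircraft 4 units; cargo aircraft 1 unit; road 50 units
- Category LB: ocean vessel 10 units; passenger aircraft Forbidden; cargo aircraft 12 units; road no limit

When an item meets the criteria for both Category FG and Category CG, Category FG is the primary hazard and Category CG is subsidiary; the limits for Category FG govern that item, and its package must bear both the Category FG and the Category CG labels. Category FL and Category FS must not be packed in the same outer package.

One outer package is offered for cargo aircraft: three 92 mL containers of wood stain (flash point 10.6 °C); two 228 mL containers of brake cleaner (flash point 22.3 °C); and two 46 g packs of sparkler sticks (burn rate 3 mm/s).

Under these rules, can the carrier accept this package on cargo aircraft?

Wood stain: flash point 10.6 °C ≤ 27 °C → Category FL (Flammable Liquid).
With flash point 22.3 °C (≤ 27 °C), the brake cleaner falls in Category FL.
With burn rate 3 mm/s (> 2.5 mm/s), the sparkler sticks fall in Category FS.
Total Category FL: (three 92 mL containers = 276 mL) + (two 228 mL containers = 456 mL) = 732 mL.
732 mL is within the cargo aircraft limit of 1 L for Category FL.
Category FS quantity: two 46 g packs = 92 g.
92 g is within the cargo aircraft limit of 100 g for Category FS.
Category FL and Category FS may not share an outer package.

No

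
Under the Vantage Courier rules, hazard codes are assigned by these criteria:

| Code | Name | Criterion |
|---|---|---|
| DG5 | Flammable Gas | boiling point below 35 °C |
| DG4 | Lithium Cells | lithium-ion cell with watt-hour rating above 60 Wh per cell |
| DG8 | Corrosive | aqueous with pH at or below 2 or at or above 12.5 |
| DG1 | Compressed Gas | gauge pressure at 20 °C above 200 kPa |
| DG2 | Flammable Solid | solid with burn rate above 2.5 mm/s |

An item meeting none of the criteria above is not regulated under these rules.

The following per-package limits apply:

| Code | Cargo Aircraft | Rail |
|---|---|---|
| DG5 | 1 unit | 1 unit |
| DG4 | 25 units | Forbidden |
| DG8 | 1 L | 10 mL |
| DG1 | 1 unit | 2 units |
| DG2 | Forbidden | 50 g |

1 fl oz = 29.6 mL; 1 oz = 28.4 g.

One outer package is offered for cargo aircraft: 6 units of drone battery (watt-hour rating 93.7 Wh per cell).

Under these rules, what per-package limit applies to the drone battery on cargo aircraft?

With watt-hour rating 93.7 Wh per cell (> 60 Wh per cell), the drone battery falls in Code DG4.
The cargo aircraft limit for Code DG4 is 25 units.

25 units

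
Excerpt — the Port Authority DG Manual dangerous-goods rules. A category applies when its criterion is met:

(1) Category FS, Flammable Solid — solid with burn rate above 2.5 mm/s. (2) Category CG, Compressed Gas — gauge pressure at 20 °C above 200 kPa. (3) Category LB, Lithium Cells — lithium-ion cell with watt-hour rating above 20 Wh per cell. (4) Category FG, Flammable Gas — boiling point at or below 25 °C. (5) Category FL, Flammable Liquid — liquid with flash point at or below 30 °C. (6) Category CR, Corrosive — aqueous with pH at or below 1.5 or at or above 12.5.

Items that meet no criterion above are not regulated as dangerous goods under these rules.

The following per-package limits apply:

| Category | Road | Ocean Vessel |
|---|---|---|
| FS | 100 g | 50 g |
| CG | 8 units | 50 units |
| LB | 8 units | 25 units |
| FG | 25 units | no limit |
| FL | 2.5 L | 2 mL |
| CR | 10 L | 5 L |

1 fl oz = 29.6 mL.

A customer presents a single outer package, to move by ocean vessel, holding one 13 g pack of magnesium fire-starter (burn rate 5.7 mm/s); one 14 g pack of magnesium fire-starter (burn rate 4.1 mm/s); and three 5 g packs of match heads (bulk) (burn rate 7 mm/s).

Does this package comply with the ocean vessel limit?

With burn rate 5.7 mm/s (> 2.5 mm/s), the magnesium fire-starter falls in Category FS.
With burn rate 4.1 mm/s (> 2.5 mm/s), the magnesium fire-starter falls in Category FS.
Burn rate 7 mm/s meets the Category FS criterion (Flammable Solid), so the match heads (bulk) are Category FS.
Category FS net quantity: 13 g + 14 g + (three 5 g packs = 15 g) = 42 g.
42 g ≤ 50 g (ocean vessel limit, Category FS) — within limit.

Yes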